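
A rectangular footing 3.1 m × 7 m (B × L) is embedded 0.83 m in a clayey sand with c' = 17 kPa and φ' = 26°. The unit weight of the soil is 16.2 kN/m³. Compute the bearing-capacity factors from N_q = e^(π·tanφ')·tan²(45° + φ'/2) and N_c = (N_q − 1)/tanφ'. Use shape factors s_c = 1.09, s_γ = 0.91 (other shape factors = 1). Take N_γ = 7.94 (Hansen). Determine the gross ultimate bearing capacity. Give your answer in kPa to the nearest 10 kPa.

q_ult ≈ 750 kPa

tan26° = 0.4877, so N_q = e^(π×0.4877)·tan²(58°) = 4.629 × 2.561 = 11.85.
N_c = (11.85 − 1)/tan26° = 22.25.
Effective surcharge at the founding depth q = γ·D_f = 16.2 × 0.83 = 13.446 kPa.
q_ult = c·N_c·s_c + q·N_q + 0.5·γ·B·N_γ·s_γ
     = 17 × 22.254 × 1.09 + 13.446 × 11.854 + 0.5 × 16.2 × 3.1 × 7.94 × 0.91
     = 412.37 + 159.39 + 181.43 = 753.2 kPa.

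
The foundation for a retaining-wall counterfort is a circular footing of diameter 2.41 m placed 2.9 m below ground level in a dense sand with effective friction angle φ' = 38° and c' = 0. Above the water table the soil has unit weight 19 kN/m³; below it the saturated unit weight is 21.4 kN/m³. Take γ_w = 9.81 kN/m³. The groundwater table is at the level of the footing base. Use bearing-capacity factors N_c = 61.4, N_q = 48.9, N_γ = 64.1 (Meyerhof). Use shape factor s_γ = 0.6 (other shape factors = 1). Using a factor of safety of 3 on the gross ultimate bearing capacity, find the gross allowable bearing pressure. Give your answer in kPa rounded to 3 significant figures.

q = γ·D_f = 19 × 2.9 = 55.1 kPa.
For the ½γBN_γ term take γ' = 21.4 − 9.81 = 11.59 kN/m³ (soil below base is submerged).
q·N_q = 55.1 × 48.9 = 2694.4 kPa
0.5·γ·B·N_γ·s_γ = 0.5 × 11.59 × 2.41 × 64.1 × 0.6 = 537.13 kPa
q_ult = 2694.4 + 537.13 = 3231.5 kPa.
q_all = 3231.5 / 3 = 1077.2 kPa.

q_all ≈ 1080 kPa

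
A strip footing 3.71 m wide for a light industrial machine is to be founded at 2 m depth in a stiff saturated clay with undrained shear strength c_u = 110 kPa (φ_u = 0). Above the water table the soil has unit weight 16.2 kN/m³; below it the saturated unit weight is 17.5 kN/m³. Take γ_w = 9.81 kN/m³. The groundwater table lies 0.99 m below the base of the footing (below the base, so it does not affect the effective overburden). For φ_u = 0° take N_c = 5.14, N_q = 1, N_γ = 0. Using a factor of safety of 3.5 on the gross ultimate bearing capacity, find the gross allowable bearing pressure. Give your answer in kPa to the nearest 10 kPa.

q_all ≈ 170 kPa

q = γ·D_f = 16.2 × 2 = 32.4 kPa.
c·N_c = 110 × 5.14 = 565.4 kPa
q·N_q = 32.4 × 1 = 32.4 kPa
q_ult = 565.4 + 32.4 = 597.8 kPa.
q_all = 597.8 / 3.5 = 170.8 kPa.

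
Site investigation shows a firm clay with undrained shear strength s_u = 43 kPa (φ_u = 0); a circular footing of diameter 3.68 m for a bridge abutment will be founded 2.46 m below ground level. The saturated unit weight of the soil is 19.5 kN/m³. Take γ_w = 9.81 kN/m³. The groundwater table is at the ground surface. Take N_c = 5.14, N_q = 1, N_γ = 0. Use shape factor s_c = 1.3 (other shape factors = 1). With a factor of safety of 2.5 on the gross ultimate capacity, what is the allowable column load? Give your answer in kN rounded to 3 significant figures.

P_all ≈ 1320 kN

With the water table at the surface the whole profile is submerged: γ' = 19.5 − 9.81 = 9.69 kN/m³, so q = γ'·D_f = 23.837 kPa.
q_ult = c·N_c·s_c + q·N_q
     = 43 × 5.14 × 1.3 + 23.837 × 1
     = 287.33 + 23.837 = 311.16 kPa.
Gross allowable pressure q_all = 311.16 / 2.5 = 124.47 kPa.
Footing area = 10.6362 m², so allowable column load = 124.47 × 10.6362 = 1323.8 kN.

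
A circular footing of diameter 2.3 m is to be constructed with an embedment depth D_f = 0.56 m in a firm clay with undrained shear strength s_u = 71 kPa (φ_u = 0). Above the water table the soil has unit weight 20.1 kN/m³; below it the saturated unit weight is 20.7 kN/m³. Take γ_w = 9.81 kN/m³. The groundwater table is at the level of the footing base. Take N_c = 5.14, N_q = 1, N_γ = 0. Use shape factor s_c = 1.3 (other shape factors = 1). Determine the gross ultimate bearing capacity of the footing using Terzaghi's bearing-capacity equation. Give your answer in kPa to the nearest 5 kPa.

q = γ·D_f = 20.1 × 0.56 = 11.256 kPa.
c·N_c·s_c = 71 × 5.14 × 1.3 = 474.42 kPa
q·N_q = 11.256 × 1 = 11.256 kPa
q_ult = 474.42 + 11.256 = 485.68 kPa.

q_ult ≈ 485 kPa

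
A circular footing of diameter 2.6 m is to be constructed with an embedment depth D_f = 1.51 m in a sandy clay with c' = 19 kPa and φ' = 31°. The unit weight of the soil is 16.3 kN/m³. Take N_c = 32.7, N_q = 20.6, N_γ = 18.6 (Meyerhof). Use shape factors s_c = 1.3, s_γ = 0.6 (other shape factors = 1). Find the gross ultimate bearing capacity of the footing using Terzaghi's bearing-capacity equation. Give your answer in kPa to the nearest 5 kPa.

q_ult ≈ 1550 kPa

q = γ·D_f = 16.3 × 1.51 = 24.613 kPa.
c·N_c·s_c = 19 × 32.7 × 1.3 = 807.69 kPa
q·N_q = 24.613 × 20.6 = 507.03 kPa
0.5·γ·B·N_γ·s_γ = 0.5 × 16.3 × 2.6 × 18.6 × 0.6 = 236.48 kPa
q_ult = 807.69 + 507.03 + 236.48 = 1551.2 kPa.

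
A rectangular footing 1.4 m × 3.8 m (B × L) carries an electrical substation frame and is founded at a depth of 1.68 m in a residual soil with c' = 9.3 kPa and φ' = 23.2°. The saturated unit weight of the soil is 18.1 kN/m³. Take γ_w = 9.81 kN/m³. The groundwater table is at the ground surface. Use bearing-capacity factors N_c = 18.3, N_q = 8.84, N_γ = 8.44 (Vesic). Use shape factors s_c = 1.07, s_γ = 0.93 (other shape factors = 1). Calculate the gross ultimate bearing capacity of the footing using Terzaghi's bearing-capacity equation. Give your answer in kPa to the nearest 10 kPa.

q_ult ≈ 350 kPa

With the water table at the surface the whole profile is submerged: γ' = 18.1 − 9.81 = 8.29 kN/m³, so q = γ'·D_f = 13.927 kPa; the same γ' applies in the ½γBN_γ term.
q_ult = c·N_c·s_c + q·N_q + 0.5·γ·B·N_γ·s_γ
     = 9.3 × 18.3 × 1.07 + 13.927 × 8.84 + 0.5 × 8.29 × 1.4 × 8.44 × 0.93
     = 182.1 + 123.12 + 45.549 = 350.77 kPa.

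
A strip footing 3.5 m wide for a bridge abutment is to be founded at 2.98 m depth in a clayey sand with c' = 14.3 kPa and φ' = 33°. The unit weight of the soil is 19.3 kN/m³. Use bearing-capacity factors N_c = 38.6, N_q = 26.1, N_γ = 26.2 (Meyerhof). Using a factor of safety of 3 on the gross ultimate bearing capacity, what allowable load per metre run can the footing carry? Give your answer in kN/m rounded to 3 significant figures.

Effective surcharge at the founding depth q = γ·D_f = 19.3 × 2.98 = 57.514 kPa.
q_ult = c·N_c + q·N_q + 0.5·γ·B·N_γ
     = 14.3 × 38.6 + 57.514 × 26.1 + 0.5 × 19.3 × 3.5 × 26.2
     = 551.98 + 1501.1 + 884.9 = 2938 kPa.
Gross allowable pressure q_all = 2938 / 3 = 979.33 kPa.
Allowable wall load = q_all × B = 979.33 × 3.5 = 3427.7 kN per metre run.

≈ 3430 kN/m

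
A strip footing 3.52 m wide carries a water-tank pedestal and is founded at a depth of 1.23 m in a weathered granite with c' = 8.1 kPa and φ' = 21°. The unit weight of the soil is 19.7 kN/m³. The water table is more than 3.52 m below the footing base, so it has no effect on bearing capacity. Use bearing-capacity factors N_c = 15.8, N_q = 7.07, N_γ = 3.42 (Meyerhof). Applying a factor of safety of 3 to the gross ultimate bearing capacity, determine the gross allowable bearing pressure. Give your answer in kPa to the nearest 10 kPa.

q_all ≈ 140 kPa

q = γ·D_f = 19.7 × 1.23 = 24.231 kPa.
c·N_c = 8.1 × 15.8 = 127.98 kPa
q·N_q = 24.231 × 7.07 = 171.31 kPa
0.5·γ·B·N_γ = 0.5 × 19.7 × 3.52 × 3.42 = 118.58 kPa
q_ult = 127.98 + 171.31 + 118.58 = 417.87 kPa.
q_all = q_ult / FS = 417.87 / 3 = 139.29 kPa.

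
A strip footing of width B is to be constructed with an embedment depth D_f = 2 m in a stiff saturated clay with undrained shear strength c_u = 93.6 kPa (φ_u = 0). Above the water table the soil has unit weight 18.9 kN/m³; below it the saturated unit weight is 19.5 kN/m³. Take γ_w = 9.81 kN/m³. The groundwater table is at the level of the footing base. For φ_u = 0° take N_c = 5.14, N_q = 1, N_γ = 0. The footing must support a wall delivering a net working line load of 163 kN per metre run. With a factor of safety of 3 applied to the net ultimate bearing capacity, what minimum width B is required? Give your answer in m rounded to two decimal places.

B = 1.02 m

Overburden at base level: q = 18.9 × 2 = 37.8 kPa.
Cohesion term c·N_c = 93.6 × 5.14 = 481.1 kPa; surcharge term q·N_q = 37.8 × 1 = 37.8 kPa.
q_ult = 481.1 + 37.8 = 518.9 kPa.
For φ = 0 the ½γBN_γ term vanishes, so q_ult is independent of B. q_net = 518.9 − 37.8 = 481.1 kPa; q_all(net) = 481.1/3 = 160.37 kPa.
Required width B = w / q_all(net) = 163 / 160.37 = 1.016 m.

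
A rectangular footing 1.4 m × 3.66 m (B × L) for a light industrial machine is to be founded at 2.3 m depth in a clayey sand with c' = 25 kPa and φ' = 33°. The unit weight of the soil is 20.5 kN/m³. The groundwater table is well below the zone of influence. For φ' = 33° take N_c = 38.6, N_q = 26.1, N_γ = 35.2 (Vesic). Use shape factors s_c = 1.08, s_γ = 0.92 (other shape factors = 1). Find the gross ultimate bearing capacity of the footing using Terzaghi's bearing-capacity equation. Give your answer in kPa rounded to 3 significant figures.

q_ult ≈ 2740 kPa

Effective surcharge at the founding depth q = γ·D_f = 20.5 × 2.3 = 47.15 kPa.
q_ult = c·N_c·s_c + q·N_q + 0.5·γ·B·N_γ·s_γ
     = 25 × 38.6 × 1.08 + 47.15 × 26.1 + 0.5 × 20.5 × 1.4 × 35.2 × 0.92
     = 1042.2 + 1230.6 + 464.71 = 2737.5 kPa.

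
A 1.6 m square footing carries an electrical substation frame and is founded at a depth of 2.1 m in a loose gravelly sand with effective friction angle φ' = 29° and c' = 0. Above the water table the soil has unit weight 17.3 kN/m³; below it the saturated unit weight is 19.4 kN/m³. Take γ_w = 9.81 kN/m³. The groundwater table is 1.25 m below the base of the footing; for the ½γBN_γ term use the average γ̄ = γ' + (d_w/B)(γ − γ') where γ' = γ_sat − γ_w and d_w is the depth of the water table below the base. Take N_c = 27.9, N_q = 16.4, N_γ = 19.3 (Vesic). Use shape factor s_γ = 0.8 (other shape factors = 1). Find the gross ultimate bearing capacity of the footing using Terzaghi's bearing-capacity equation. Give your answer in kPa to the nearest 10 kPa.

q_ult ≈ 790 kPa

q = γ·D_f = 17.3 × 2.1 = 36.33 kPa.
γ' = 9.59 kN/m³; averaging over the depth B below the base, γ̄ = γ' + (d_w/B)(γ − γ') = 15.613 kN/m³.
q·N_q = 36.33 × 16.4 = 595.81 kPa
0.5·γ·B·N_γ·s_γ = 0.5 × 15.613 × 1.6 × 19.3 × 0.8 = 192.86 kPa
q_ult = 595.81 + 192.86 = 788.67 kPa.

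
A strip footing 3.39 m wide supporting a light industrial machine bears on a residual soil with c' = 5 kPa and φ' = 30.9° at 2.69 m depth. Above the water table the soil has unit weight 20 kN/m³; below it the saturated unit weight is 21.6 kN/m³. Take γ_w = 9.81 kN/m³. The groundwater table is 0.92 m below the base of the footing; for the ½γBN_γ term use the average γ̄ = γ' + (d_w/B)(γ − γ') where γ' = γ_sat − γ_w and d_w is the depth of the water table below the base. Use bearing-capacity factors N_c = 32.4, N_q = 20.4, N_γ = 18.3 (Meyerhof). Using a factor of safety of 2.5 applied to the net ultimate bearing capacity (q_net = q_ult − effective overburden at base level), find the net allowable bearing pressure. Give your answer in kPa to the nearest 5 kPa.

Effective surcharge at the founding depth q = γ·D_f = 20 × 2.69 = 53.8 kPa.
With d_w = 0.92 m < B, γ̄ = 11.79 + (0.92/3.39) × (20 − 11.79) = 14.018 kN/m³.
q_ult = c·N_c + q·N_q + 0.5·γ·B·N_γ
     = 5 × 32.4 + 53.8 × 20.4 + 0.5 × 14.018 × 3.39 × 18.3
     = 162 + 1097.5 + 434.82 = 1694.3 kPa.
Net ultimate: q_net = 1694.3 − 53.8 = 1640.5 kPa.
q_all(net) = 1640.5 / 2.5 = 656.22 kPa.

q_all(net) ≈ 655 kPa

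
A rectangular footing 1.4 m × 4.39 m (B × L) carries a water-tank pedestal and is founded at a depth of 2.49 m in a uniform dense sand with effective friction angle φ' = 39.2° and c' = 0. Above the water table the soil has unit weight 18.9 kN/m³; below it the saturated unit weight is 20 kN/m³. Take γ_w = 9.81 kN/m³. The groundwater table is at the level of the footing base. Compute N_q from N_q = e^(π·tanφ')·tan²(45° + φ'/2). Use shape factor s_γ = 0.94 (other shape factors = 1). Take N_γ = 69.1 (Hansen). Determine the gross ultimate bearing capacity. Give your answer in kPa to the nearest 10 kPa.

q_ult ≈ 3170 kPa

tan39.2° = 0.8156, so N_q = e^(π×0.8156)·tan²(64.6°) = 12.965 × 4.435 = 57.5.
q = γ·D_f = 18.9 × 2.49 = 47.061 kPa.
For the ½γBN_γ term take γ' = 20 − 9.81 = 10.19 kN/m³ (soil below base is submerged).
q·N_q = 47.061 × 57.501 = 2706 kPa
0.5·γ·B·N_γ·s_γ = 0.5 × 10.19 × 1.4 × 69.1 × 0.94 = 463.32 kPa
q_ult = 2706 + 463.32 = 3169.4 kPa.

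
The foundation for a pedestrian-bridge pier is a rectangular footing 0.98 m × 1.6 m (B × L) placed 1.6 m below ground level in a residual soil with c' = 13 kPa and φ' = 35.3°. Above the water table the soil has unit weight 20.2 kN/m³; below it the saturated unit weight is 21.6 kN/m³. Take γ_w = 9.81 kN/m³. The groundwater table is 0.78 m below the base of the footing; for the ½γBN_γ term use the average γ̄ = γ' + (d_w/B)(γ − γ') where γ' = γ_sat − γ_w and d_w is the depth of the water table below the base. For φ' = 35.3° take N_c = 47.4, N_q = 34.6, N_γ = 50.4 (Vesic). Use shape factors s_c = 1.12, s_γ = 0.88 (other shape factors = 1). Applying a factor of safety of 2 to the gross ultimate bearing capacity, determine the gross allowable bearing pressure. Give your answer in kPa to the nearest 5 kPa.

q = γ·D_f = 20.2 × 1.6 = 32.32 kPa.
γ' = 11.79 kN/m³; averaging over the depth B below the base, γ̄ = γ' + (d_w/B)(γ − γ') = 18.484 kN/m³.
c·N_c·s_c = 13 × 47.4 × 1.12 = 690.14 kPa
q·N_q = 32.32 × 34.6 = 1118.3 kPa
0.5·γ·B·N_γ·s_γ = 0.5 × 18.484 × 0.98 × 50.4 × 0.88 = 401.7 kPa
q_ult = 690.14 + 1118.3 + 401.7 = 2210.1 kPa.
q_all = q_ult / FS = 2210.1 / 2 = 1105.1 kPa.

q_all ≈ 1105 kPa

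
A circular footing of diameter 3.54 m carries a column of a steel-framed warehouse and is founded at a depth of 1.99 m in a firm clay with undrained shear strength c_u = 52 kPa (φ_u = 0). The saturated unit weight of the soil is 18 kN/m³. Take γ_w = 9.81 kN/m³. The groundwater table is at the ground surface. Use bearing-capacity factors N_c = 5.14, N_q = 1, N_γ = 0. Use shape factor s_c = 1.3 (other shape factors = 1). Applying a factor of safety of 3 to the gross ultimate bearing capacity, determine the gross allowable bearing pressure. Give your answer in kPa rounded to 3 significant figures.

q_all ≈ 121 kPa

Water table at ground surface, so effective unit weight γ' = 18 − 9.81 = 8.19 kN/m³ is used throughout; overburden q = 8.19 × 1.99 = 16.298 kPa.
Cohesion term c·N_c·s_c = 52 × 5.14 × 1.3 = 347.46 kPa; surcharge term q·N_q = 16.298 × 1 = 16.298 kPa.
q_ult = 347.46 + 16.298 = 363.76 kPa.
q_all = q_ult / FS = 363.76 / 3 = 121.25 kPa.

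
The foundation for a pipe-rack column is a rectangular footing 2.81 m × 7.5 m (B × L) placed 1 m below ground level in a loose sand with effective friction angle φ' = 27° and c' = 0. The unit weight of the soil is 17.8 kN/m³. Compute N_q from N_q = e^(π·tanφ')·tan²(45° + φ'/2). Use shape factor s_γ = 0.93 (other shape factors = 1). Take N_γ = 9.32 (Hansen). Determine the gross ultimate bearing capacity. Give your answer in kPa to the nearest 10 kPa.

tan27° = 0.5095, so N_q = e^(π×0.5095)·tan²(58.5°) = 4.957 × 2.663 = 13.2.
Overburden at base level: q = 17.8 × 1 = 17.8 kPa.
Surcharge term q·N_q = 17.8 × 13.199 = 234.94 kPa; self-weight term 0.5·γ·B·N_γ·s_γ = 0.5 × 17.8 × 2.81 × 9.32 × 0.93 = 216.77 kPa.
q_ult = 234.94 + 216.77 = 451.71 kPa.

q_ult ≈ 450 kPa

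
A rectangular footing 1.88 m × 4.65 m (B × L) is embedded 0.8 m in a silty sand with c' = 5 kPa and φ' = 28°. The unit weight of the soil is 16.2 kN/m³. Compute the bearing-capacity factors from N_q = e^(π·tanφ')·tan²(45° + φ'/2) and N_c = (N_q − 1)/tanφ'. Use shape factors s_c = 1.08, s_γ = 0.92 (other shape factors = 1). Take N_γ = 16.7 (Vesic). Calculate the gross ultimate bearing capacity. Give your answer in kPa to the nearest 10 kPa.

tan28° = 0.5317, so N_q = e^(π×0.5317)·tan²(59°) = 5.314 × 2.77 = 14.72.
N_c = (14.72 − 1)/tan28° = 25.8.
Effective surcharge at the founding depth q = γ·D_f = 16.2 × 0.8 = 12.96 kPa.
q_ult = c·N_c·s_c + q·N_q + 0.5·γ·B·N_γ·s_γ
     = 5 × 25.803 × 1.08 + 12.96 × 14.72 + 0.5 × 16.2 × 1.88 × 16.7 × 0.92
     = 139.34 + 190.77 + 233.96 = 564.07 kPa.

q_ult ≈ 560 kPa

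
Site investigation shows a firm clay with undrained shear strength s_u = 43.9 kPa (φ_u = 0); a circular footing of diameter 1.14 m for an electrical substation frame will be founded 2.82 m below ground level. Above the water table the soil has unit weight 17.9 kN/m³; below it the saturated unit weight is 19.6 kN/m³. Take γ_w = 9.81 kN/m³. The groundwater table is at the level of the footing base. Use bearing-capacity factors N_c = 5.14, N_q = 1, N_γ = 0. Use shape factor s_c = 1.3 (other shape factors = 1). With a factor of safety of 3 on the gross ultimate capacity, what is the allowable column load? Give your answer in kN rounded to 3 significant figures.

P_all ≈ 117 kN

Overburden at base level: q = 17.9 × 2.82 = 50.478 kPa.
Cohesion term c·N_c·s_c = 43.9 × 5.14 × 1.3 = 293.34 kPa; surcharge term q·N_q = 50.478 × 1 = 50.478 kPa.
q_ult = 293.34 + 50.478 = 343.82 kPa.
Gross allowable pressure q_all = 343.82 / 3 = 114.61 kPa.
Footing area = 1.0207 m², so allowable column load = 114.61 × 1.0207 = 116.98 kN.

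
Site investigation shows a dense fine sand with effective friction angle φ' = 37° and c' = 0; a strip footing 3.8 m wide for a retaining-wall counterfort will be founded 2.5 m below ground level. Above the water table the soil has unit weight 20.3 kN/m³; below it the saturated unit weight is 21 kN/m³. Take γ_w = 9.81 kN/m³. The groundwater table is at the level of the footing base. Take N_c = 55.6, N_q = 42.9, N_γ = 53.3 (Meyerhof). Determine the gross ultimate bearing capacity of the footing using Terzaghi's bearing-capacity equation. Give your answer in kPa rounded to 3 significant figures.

q = γ·D_f = 20.3 × 2.5 = 50.75 kPa.
For the ½γBN_γ term take γ' = 21 − 9.81 = 11.19 kN/m³ (soil below base is submerged).
q·N_q = 50.75 × 42.9 = 2177.2 kPa
0.5·γ·B·N_γ = 0.5 × 11.19 × 3.8 × 53.3 = 1133.2 kPa
q_ult = 2177.2 + 1133.2 = 3310.4 kPa.

q_ult ≈ 3310 kPa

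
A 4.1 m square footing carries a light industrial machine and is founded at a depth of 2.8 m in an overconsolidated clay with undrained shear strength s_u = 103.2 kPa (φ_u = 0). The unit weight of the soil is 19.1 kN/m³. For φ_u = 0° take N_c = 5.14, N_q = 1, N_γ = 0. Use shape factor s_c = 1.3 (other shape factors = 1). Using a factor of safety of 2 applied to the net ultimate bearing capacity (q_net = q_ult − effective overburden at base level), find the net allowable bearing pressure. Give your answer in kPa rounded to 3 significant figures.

q = γ·D_f = 19.1 × 2.8 = 53.48 kPa.
c·N_c·s_c = 103.2 × 5.14 × 1.3 = 689.58 kPa
q·N_q = 53.48 × 1 = 53.48 kPa
q_ult = 689.58 + 53.48 = 743.06 kPa.
Net ultimate: q_net = 743.06 − 53.48 = 689.58 kPa.
q_all(net) = 689.58 / 2 = 344.79 kPa.

q_all(net) ≈ 345 kPa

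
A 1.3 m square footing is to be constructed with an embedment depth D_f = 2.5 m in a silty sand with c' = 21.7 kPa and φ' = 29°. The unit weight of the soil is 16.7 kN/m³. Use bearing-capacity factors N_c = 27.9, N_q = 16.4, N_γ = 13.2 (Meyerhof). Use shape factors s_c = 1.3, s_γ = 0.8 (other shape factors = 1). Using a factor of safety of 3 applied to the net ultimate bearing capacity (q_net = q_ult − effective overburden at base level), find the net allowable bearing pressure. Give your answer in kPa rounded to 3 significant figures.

q_all(net) ≈ 515 kPa

Overburden at base level: q = 16.7 × 2.5 = 41.75 kPa.
Cohesion term c·N_c·s_c = 21.7 × 27.9 × 1.3 = 787.06 kPa; surcharge term q·N_q = 41.75 × 16.4 = 684.7 kPa; self-weight term 0.5·γ·B·N_γ·s_γ = 0.5 × 16.7 × 1.3 × 13.2 × 0.8 = 114.63 kPa.
q_ult = 787.06 + 684.7 + 114.63 = 1586.4 kPa.
Net ultimate: q_net = 1586.4 − 41.75 = 1544.6 kPa.
q_all(net) = 1544.6 / 3 = 514.88 kPa.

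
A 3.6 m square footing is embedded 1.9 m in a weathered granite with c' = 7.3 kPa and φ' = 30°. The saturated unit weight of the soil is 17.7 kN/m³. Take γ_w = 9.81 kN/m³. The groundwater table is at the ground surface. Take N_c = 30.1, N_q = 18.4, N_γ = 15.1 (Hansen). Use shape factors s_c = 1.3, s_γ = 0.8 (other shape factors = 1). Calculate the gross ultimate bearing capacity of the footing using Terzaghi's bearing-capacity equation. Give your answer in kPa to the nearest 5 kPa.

q_ult ≈ 735 kPa

Water table at ground surface, so effective unit weight γ' = 17.7 − 9.81 = 7.89 kN/m³ is used throughout; overburden q = 7.89 × 1.9 = 14.991 kPa; the same γ' applies in the ½γBN_γ term.
Cohesion term c·N_c·s_c = 7.3 × 30.1 × 1.3 = 285.65 kPa; surcharge term q·N_q = 14.991 × 18.4 = 275.83 kPa; self-weight term 0.5·γ·B·N_γ·s_γ = 0.5 × 7.89 × 3.6 × 15.1 × 0.8 = 171.56 kPa.
q_ult = 285.65 + 275.83 + 171.56 = 733.04 kPa.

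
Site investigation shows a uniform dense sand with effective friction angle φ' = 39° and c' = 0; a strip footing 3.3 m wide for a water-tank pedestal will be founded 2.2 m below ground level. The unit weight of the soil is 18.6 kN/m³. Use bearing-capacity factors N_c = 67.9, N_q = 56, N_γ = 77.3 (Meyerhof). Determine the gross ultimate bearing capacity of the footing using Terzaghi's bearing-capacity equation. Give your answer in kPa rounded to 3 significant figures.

Effective surcharge at the founding depth q = γ·D_f = 18.6 × 2.2 = 40.92 kPa.
q_ult = q·N_q + 0.5·γ·B·N_γ
     = 40.92 × 56 + 0.5 × 18.6 × 3.3 × 77.3
     = 2291.5 + 2372.3 = 4663.9 kPa.

q_ult ≈ 4660 kPa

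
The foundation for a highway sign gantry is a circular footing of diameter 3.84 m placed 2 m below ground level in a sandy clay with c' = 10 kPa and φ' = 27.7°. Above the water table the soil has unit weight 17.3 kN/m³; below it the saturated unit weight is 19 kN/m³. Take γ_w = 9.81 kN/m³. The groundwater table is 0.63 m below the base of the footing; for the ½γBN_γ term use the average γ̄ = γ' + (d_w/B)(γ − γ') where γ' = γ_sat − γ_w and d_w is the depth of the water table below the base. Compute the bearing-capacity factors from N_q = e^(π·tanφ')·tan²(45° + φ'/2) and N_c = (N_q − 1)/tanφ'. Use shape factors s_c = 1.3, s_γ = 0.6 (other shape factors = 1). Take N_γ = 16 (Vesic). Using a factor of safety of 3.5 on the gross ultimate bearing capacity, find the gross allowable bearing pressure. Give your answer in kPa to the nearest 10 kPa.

N_q = e^(π·tan27.7°)·tan²(58.85°) = 14.24; N_c = (N_q − 1)/tanφ' = 25.23.
q = γ·D_f = 17.3 × 2 = 34.6 kPa.
γ' = 9.19 kN/m³; averaging over the depth B below the base, γ̄ = γ' + (d_w/B)(γ − γ') = 10.521 kN/m³.
c·N_c·s_c = 10 × 25.226 × 1.3 = 327.93 kPa
q·N_q = 34.6 × 14.244 = 492.83 kPa
0.5·γ·B·N_γ·s_γ = 0.5 × 10.521 × 3.84 × 16 × 0.6 = 193.91 kPa
q_ult = 327.93 + 492.83 + 193.91 = 1014.7 kPa.
q_all = 1014.7 / 3.5 = 289.91 kPa.

q_all ≈ 290 kPa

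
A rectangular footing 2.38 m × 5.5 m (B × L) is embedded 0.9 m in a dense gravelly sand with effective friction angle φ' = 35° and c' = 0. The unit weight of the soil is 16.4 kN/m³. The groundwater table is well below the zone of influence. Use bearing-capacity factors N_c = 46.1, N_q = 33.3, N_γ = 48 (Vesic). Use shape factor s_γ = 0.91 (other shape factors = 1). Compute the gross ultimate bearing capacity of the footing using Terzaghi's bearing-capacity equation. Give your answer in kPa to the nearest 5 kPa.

q_ult ≈ 1345 kPa

Effective surcharge at the founding depth q = γ·D_f = 16.4 × 0.9 = 14.76 kPa.
q_ult = q·N_q + 0.5·γ·B·N_γ·s_γ
     = 14.76 × 33.3 + 0.5 × 16.4 × 2.38 × 48 × 0.91
     = 491.51 + 852.46 = 1344 kPa.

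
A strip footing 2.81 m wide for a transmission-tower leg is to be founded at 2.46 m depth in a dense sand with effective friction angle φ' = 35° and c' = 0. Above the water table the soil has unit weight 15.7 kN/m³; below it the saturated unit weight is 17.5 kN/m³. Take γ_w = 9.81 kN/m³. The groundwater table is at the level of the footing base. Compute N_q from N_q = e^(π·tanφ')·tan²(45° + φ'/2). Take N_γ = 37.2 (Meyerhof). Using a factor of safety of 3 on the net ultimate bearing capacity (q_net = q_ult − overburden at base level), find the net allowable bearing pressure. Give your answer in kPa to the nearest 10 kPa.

N_q = e^(π·tan35°)·tan²(62.5°) = 33.3.
q = γ·D_f = 15.7 × 2.46 = 38.622 kPa.
For the ½γBN_γ term take γ' = 17.5 − 9.81 = 7.69 kN/m³ (soil below base is submerged).
q·N_q = 38.622 × 33.296 = 1286 kPa
0.5·γ·B·N_γ = 0.5 × 7.69 × 2.81 × 37.2 = 401.93 kPa
q_ult = 1286 + 401.93 = 1687.9 kPa.
q_net = 1687.9 − 38.622 = 1649.3 kPa.
q_all(net) = 1649.3 / 3 = 549.76 kPa.

q_all(net) ≈ 550 kPa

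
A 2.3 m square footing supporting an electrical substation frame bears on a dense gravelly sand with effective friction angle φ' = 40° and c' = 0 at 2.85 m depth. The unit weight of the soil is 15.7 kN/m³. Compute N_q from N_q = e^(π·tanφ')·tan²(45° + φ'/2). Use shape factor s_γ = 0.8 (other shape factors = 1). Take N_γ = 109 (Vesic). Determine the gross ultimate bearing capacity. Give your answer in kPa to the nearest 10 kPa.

tan40° = 0.8391, so N_q = e^(π×0.8391)·tan²(65°) = 13.959 × 4.599 = 64.2.
Overburden at base level: q = 15.7 × 2.85 = 44.745 kPa.
Surcharge term q·N_q = 44.745 × 64.195 = 2872.4 kPa; self-weight term 0.5·γ·B·N_γ·s_γ = 0.5 × 15.7 × 2.3 × 109 × 0.8 = 1574.4 kPa.
q_ult = 2872.4 + 1574.4 = 4446.8 kPa.

q_ult ≈ 4450 kPa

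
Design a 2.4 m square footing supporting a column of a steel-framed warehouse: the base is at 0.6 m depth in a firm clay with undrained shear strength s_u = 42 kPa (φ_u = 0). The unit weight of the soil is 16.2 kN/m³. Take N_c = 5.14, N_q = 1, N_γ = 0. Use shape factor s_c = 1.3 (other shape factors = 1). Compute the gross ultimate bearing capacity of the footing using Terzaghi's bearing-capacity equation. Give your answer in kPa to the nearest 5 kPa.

q_ult ≈ 290 kPa

Effective surcharge at the founding depth q = γ·D_f = 16.2 × 0.6 = 9.72 kPa.
q_ult = c·N_c·s_c + q·N_q
     = 42 × 5.14 × 1.3 + 9.72 × 1
     = 280.64 + 9.72 = 290.36 kPa.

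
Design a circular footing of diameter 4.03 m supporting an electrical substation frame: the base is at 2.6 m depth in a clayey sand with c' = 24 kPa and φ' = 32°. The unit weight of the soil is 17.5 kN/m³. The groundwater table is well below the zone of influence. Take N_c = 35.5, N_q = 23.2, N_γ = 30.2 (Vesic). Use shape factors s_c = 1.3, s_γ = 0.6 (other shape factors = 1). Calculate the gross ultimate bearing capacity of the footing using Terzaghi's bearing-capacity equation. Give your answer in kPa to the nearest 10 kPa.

q_ult ≈ 2800 kPa

Effective surcharge at the founding depth q = γ·D_f = 17.5 × 2.6 = 45.5 kPa.
q_ult = c·N_c·s_c + q·N_q + 0.5·γ·B·N_γ·s_γ
     = 24 × 35.5 × 1.3 + 45.5 × 23.2 + 0.5 × 17.5 × 4.03 × 30.2 × 0.6
     = 1107.6 + 1055.6 + 638.96 = 2802.2 kPa.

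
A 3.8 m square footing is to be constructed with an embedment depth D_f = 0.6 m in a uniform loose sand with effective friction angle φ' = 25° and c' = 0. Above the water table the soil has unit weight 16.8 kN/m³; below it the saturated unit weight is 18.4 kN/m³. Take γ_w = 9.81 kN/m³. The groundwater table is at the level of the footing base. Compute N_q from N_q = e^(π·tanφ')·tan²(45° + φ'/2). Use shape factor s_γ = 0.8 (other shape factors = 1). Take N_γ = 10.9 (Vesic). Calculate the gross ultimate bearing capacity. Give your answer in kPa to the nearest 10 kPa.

tan25° = 0.4663, so N_q = e^(π×0.4663)·tan²(57.5°) = 4.327 × 2.464 = 10.66.
q = γ·D_f = 16.8 × 0.6 = 10.08 kPa.
For the ½γBN_γ term take γ' = 18.4 − 9.81 = 8.59 kN/m³ (soil below base is submerged).
q·N_q = 10.08 × 10.662 = 107.47 kPa
0.5·γ·B·N_γ·s_γ = 0.5 × 8.59 × 3.8 × 10.9 × 0.8 = 142.32 kPa
q_ult = 107.47 + 142.32 = 249.79 kPa.

q_ult ≈ 250 kPa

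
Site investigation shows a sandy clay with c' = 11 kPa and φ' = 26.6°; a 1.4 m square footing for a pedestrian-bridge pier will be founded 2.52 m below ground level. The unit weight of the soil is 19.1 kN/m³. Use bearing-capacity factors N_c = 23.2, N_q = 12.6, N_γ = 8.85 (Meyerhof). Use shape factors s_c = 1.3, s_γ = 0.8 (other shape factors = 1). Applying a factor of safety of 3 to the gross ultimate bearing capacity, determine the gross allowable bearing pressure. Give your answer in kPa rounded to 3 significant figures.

q_all ≈ 344 kPa

Effective surcharge at the founding depth q = γ·D_f = 19.1 × 2.52 = 48.132 kPa.
q_ult = c·N_c·s_c + q·N_q + 0.5·γ·B·N_γ·s_γ
     = 11 × 23.2 × 1.3 + 48.132 × 12.6 + 0.5 × 19.1 × 1.4 × 8.85 × 0.8
     = 331.76 + 606.46 + 94.66 = 1032.9 kPa.
q_all = q_ult / FS = 1032.9 / 3 = 344.29 kPa.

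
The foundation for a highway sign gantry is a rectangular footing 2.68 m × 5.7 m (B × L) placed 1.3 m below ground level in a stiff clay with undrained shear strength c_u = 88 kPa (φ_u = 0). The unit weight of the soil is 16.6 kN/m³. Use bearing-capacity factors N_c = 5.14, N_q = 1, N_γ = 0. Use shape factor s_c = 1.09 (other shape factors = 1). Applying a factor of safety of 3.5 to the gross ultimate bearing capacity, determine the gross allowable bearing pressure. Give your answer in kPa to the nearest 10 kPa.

q_all ≈ 150 kPa

q = γ·D_f = 16.6 × 1.3 = 21.58 kPa.
c·N_c·s_c = 88 × 5.14 × 1.09 = 493.03 kPa
q·N_q = 21.58 × 1 = 21.58 kPa
q_ult = 493.03 + 21.58 = 514.61 kPa.
q_all = q_ult / FS = 514.61 / 3.5 = 147.03 kPa.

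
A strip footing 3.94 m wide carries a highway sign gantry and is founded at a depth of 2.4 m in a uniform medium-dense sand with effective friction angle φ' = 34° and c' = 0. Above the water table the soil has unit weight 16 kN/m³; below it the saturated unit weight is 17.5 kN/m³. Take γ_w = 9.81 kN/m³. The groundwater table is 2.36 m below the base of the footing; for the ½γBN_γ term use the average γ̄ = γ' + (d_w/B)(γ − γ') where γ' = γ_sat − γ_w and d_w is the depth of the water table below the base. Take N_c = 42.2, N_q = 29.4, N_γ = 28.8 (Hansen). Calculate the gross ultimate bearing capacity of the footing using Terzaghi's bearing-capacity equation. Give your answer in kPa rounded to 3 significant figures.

q = γ·D_f = 16 × 2.4 = 38.4 kPa.
γ' = 7.69 kN/m³; averaging over the depth B below the base, γ̄ = γ' + (d_w/B)(γ − γ') = 12.668 kN/m³.
q·N_q = 38.4 × 29.4 = 1129 kPa
0.5·γ·B·N_γ = 0.5 × 12.668 × 3.94 × 28.8 = 718.71 kPa
q_ult = 1129 + 718.71 = 1847.7 kPa.

q_ult ≈ 1850 kPa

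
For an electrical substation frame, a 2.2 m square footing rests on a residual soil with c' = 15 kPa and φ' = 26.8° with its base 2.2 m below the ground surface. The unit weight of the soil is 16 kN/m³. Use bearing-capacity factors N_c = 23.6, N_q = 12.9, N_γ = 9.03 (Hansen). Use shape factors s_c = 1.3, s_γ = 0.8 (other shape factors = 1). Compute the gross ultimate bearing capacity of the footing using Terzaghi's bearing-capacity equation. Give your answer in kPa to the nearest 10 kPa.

q_ult ≈ 1040 kPa

Overburden at base level: q = 16 × 2.2 = 35.2 kPa.
Cohesion term c·N_c·s_c = 15 × 23.6 × 1.3 = 460.2 kPa; surcharge term q·N_q = 35.2 × 12.9 = 454.08 kPa; self-weight term 0.5·γ·B·N_γ·s_γ = 0.5 × 16 × 2.2 × 9.03 × 0.8 = 127.14 kPa.
q_ult = 460.2 + 454.08 + 127.14 = 1041.4 kPa.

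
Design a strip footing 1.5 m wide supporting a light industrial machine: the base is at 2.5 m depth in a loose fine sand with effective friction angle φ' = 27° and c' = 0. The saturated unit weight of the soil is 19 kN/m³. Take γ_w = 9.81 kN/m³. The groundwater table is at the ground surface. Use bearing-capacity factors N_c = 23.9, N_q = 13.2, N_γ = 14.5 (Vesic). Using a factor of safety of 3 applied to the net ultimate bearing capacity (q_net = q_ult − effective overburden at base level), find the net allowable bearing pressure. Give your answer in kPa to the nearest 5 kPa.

q_all(net) ≈ 125 kPa

Water table at ground surface, so effective unit weight γ' = 19 − 9.81 = 9.19 kN/m³ is used throughout; overburden q = 9.19 × 2.5 = 22.975 kPa; the same γ' applies in the ½γBN_γ term.
Surcharge term q·N_q = 22.975 × 13.2 = 303.27 kPa; self-weight term 0.5·γ·B·N_γ = 0.5 × 9.19 × 1.5 × 14.5 = 99.941 kPa.
q_ult = 303.27 + 99.941 = 403.21 kPa.
Net ultimate: q_net = 403.21 − 22.975 = 380.24 kPa.
q_all(net) = 380.24 / 3 = 126.75 kPa.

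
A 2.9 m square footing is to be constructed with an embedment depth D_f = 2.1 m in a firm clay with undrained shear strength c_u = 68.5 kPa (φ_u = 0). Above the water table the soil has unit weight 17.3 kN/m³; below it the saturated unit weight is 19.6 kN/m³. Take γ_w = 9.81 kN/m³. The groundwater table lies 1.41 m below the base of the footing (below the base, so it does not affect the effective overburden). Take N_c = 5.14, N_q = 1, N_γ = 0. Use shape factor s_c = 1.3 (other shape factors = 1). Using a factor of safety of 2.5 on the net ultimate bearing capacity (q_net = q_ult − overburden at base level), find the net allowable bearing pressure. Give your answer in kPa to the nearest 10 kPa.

Effective surcharge at the founding depth q = γ·D_f = 17.3 × 2.1 = 36.33 kPa.
q_ult = c·N_c·s_c + q·N_q
     = 68.5 × 5.14 × 1.3 + 36.33 × 1
     = 457.72 + 36.33 = 494.05 kPa.
q_net = 494.05 − 36.33 = 457.72 kPa.
q_all(net) = 457.72 / 2.5 = 183.09 kPa.

q_all(net) ≈ 180 kPa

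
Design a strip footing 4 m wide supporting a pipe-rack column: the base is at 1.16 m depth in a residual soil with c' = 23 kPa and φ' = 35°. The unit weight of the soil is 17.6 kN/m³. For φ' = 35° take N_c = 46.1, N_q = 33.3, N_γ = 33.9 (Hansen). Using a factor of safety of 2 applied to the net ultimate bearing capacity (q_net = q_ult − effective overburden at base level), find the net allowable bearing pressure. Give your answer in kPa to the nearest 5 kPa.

Overburden at base level: q = 17.6 × 1.16 = 20.416 kPa.
Cohesion term c·N_c = 23 × 46.1 = 1060.3 kPa; surcharge term q·N_q = 20.416 × 33.3 = 679.85 kPa; self-weight term 0.5·γ·B·N_γ = 0.5 × 17.6 × 4 × 33.9 = 1193.3 kPa.
q_ult = 1060.3 + 679.85 + 1193.3 = 2933.4 kPa.
Net ultimate: q_net = 2933.4 − 20.416 = 2913 kPa.
q_all(net) = 2913 / 2 = 1456.5 kPa.

q_all(net) ≈ 1455 kPa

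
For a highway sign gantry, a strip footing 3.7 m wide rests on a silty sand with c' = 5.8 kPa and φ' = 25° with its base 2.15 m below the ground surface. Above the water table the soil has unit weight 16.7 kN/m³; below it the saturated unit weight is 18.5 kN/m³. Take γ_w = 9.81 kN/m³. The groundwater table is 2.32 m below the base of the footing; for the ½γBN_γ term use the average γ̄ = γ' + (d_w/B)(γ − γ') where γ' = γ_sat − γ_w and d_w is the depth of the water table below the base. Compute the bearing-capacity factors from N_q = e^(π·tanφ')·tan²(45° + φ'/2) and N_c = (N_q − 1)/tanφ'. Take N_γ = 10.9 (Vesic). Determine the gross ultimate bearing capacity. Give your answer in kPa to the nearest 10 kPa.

tan25° = 0.4663, so N_q = e^(π×0.4663)·tan²(57.5°) = 4.327 × 2.464 = 10.66.
N_c = (10.66 − 1)/tan25° = 20.72.
Overburden at base level: q = 16.7 × 2.15 = 35.905 kPa.
The water table is 2.32 m below the base (< B = 3.7 m), so the ½γBN_γ term uses γ̄ = γ' + (d_w/B)(γ − γ') = 8.69 + (2.32/3.7)(16.7 − 8.69) = 13.712 kN/m³.
Cohesion term c·N_c = 5.8 × 20.721 = 120.18 kPa; surcharge term q·N_q = 35.905 × 10.662 = 382.82 kPa; self-weight term 0.5·γ·B·N_γ = 0.5 × 13.712 × 3.7 × 10.9 = 276.51 kPa.
q_ult = 120.18 + 382.82 + 276.51 = 779.52 kPa.

q_ult ≈ 780 kPa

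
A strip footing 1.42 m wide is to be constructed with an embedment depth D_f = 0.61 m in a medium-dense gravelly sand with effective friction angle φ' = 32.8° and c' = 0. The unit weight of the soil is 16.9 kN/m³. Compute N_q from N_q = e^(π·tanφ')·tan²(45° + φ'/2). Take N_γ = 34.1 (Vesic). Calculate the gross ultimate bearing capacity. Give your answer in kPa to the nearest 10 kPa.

q_ult ≈ 670 kPa

tan32.8° = 0.6445, so N_q = e^(π×0.6445)·tan²(61.4°) = 7.573 × 3.364 = 25.48.
Overburden at base level: q = 16.9 × 0.61 = 10.309 kPa.
Surcharge term q·N_q = 10.309 × 25.477 = 262.64 kPa; self-weight term 0.5·γ·B·N_γ = 0.5 × 16.9 × 1.42 × 34.1 = 409.17 kPa.
q_ult = 262.64 + 409.17 = 671.8 kPa.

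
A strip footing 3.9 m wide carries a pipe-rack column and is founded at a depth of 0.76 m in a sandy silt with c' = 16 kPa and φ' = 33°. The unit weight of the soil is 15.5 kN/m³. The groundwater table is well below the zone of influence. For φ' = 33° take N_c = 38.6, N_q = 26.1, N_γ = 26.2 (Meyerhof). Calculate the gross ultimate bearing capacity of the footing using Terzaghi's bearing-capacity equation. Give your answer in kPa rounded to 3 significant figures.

Overburden at base level: q = 15.5 × 0.76 = 11.78 kPa.
Cohesion term c·N_c = 16 × 38.6 = 617.6 kPa; surcharge term q·N_q = 11.78 × 26.1 = 307.46 kPa; self-weight term 0.5·γ·B·N_γ = 0.5 × 15.5 × 3.9 × 26.2 = 791.89 kPa.
q_ult = 617.6 + 307.46 + 791.89 = 1717 kPa.

q_ult ≈ 1720 kPa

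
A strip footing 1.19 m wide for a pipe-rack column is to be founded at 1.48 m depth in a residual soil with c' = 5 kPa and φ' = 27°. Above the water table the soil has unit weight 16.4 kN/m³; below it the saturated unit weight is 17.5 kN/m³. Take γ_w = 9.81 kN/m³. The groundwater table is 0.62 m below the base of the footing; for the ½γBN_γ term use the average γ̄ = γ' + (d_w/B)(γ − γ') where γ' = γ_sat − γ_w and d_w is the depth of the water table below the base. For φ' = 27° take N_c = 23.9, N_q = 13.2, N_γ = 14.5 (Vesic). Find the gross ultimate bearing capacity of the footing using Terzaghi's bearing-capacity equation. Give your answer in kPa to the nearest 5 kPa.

q_ult ≈ 545 kPa

Effective surcharge at the founding depth q = γ·D_f = 16.4 × 1.48 = 24.272 kPa.
With d_w = 0.62 m < B, γ̄ = 7.69 + (0.62/1.19) × (16.4 − 7.69) = 12.228 kN/m³.
q_ult = c·N_c + q·N_q + 0.5·γ·B·N_γ
     = 5 × 23.9 + 24.272 × 13.2 + 0.5 × 12.228 × 1.19 × 14.5
     = 119.5 + 320.39 + 105.5 = 545.39 kPa.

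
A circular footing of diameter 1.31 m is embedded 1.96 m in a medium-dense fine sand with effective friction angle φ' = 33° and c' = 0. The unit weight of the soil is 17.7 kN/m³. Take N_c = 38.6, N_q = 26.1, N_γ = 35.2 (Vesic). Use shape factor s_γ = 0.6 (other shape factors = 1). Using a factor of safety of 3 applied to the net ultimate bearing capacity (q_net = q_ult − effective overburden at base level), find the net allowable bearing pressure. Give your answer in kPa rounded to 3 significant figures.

Effective surcharge at the founding depth q = γ·D_f = 17.7 × 1.96 = 34.692 kPa.
q_ult = q·N_q + 0.5·γ·B·N_γ·s_γ
     = 34.692 × 26.1 + 0.5 × 17.7 × 1.31 × 35.2 × 0.6
     = 905.46 + 244.85 = 1150.3 kPa.
Net ultimate: q_net = 1150.3 − 34.692 = 1115.6 kPa.
q_all(net) = 1115.6 / 3 = 371.87 kPa.

q_all(net) ≈ 372 kPa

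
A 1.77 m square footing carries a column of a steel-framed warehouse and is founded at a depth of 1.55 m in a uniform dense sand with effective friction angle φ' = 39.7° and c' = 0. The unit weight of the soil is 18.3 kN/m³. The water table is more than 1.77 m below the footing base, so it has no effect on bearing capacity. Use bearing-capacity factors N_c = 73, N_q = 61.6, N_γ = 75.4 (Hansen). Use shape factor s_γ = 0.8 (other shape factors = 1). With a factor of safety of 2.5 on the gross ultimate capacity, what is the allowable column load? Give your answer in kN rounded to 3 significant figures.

P_all ≈ 3410 kN

Effective surcharge at the founding depth q = γ·D_f = 18.3 × 1.55 = 28.365 kPa.
q_ult = q·N_q + 0.5·γ·B·N_γ·s_γ
     = 28.365 × 61.6 + 0.5 × 18.3 × 1.77 × 75.4 × 0.8
     = 1747.3 + 976.91 = 2724.2 kPa.
Gross allowable pressure q_all = 2724.2 / 2.5 = 1089.7 kPa.
Footing area = 3.1329 m², so allowable column load = 1089.7 × 3.1329 = 3413.9 kN.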